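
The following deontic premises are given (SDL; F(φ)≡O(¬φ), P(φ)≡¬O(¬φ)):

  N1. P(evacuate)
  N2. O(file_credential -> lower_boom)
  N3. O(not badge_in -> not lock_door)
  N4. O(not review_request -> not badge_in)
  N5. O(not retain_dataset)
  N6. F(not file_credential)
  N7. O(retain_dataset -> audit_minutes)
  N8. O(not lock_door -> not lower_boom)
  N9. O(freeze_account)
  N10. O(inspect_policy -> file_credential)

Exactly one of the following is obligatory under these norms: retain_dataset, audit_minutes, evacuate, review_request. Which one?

review_request

F(not file_credential) at premise 6 means O(file_credential).
Premise 2 is O(file_credential -> lower_boom); since O(file_credential), deontic closure gives O(lower_boom).
Premise 8 is O(not lock_door -> not lower_boom); contrapositively O(lower_boom -> lock_door). Since O(lower_boom) holds, K gives O(lock_door).
The contrapositive of premise 3 (O(not badge_in -> not lock_door)) is O(lock_door -> badge_in), and O(lock_door) is already established, so O(badge_in).
The contrapositive of premise 4 (O(not review_request -> not badge_in)) is O(badge_in -> review_request), and O(badge_in) is already established, so O(review_request).
So O(review_request) holds — review_request is obligatory. None of the other listed options is made obligatory by any chain of premises.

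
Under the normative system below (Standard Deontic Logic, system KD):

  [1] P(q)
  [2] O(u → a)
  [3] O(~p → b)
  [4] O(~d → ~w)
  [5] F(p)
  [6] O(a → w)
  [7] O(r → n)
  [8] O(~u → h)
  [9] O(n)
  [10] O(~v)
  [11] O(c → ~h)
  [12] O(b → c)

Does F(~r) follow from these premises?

Premise 7 is O(r → n); even if O(n) held, inferring O(r) would be affirming the consequent — invalid.
No other premise forces O(r). An ideal world satisfying every premise can still have ~r true, so F(~r) is not derivable.

No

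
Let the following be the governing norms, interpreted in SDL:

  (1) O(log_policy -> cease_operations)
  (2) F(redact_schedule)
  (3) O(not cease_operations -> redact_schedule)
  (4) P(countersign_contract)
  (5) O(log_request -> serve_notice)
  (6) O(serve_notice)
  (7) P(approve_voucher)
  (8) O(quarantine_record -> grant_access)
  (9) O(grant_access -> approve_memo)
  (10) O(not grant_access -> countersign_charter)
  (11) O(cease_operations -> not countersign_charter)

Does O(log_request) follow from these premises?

Premise 5 is O(log_request -> serve_notice); even if O(serve_notice) held, inferring O(log_request) would be affirming the consequent — invalid.
No other premise forces O(log_request). An ideal world satisfying every premise can still have log_request false, so O(log_request) is not derivable.

No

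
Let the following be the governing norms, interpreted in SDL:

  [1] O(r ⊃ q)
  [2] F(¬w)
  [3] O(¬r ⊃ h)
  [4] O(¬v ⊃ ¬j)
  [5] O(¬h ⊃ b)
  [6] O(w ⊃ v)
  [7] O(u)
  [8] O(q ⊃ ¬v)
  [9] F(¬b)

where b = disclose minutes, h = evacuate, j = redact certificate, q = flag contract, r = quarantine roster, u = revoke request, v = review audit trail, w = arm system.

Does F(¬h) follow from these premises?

Premise 2, F(¬w), is equivalent to O(w).
With premise 6, O(w ⊃ v), the K-axiom yields O(v).
The contrapositive of premise 8 (O(q ⊃ ¬v)) is O(v ⊃ ¬q), and O(v) is already established, so O(¬q).
Premise 1, O(r ⊃ q), contraposes to O(¬q ⊃ ¬r); with O(¬q) we get O(¬r).
From O(¬r) and premise 3, O(¬r ⊃ h), we obtain O(h).
Premises 4, 5, 7, 9 do not contribute to this derivation.
So O(h) holds, i.e. F(¬h). The claim follows.

Yes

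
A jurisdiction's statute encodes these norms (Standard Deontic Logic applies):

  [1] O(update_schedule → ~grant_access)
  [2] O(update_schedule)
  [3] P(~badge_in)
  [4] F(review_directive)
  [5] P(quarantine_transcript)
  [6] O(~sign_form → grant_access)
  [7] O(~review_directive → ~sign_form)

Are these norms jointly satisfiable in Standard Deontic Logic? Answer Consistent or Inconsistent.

Inconsistent

F(review_directive) at premise 4 means O(~review_directive).
From O(~review_directive) and premise 7, O(~review_directive → ~sign_form), we obtain O(~sign_form).
From O(~sign_form) and premise 6, O(~sign_form → grant_access), we obtain O(grant_access).
Premise 1, O(update_schedule → ~grant_access), contraposes to O(grant_access → ~update_schedule); with O(grant_access) we get O(~update_schedule).
However, premise 2 gives O(update_schedule).
We now have both O(~update_schedule) and O(update_schedule) — update_schedule is simultaneously obligatory and forbidden, violating the D-axiom.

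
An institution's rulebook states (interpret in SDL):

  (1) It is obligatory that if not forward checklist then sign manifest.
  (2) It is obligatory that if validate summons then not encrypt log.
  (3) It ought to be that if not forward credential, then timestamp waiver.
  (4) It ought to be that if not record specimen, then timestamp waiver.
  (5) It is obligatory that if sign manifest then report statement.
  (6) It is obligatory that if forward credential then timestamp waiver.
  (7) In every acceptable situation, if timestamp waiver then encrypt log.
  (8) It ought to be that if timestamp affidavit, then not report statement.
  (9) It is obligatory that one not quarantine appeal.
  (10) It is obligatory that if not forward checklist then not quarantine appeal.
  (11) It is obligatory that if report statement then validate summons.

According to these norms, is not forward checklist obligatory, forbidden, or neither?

Forbidden

By case analysis on ¬forward_credential: premise 3 gives O(¬forward_credential → timestamp_waiver) and premise 6 gives O(forward_credential → timestamp_waiver), so O(timestamp_waiver) either way.
Applying K to premise 7 (O(timestamp_waiver → encrypt_log)) and O(timestamp_waiver) yields O(encrypt_log).
The contrapositive of premise 2 (O(validate_summons → ¬encrypt_log)) is O(encrypt_log → ¬validate_summons), and O(encrypt_log) is already established, so O(¬validate_summons).
The contrapositive of premise 11 (O(report_statement → validate_summons)) is O(¬validate_summons → ¬report_statement), and O(¬validate_summons) is already established, so O(¬report_statement).
Premise 5, O(sign_manifest → report_statement), contraposes to O(¬report_statement → ¬sign_manifest); with O(¬report_statement) we get O(¬sign_manifest).
The contrapositive of premise 1 (O(¬forward_checklist → sign_manifest)) is O(¬sign_manifest → forward_checklist), and O(¬sign_manifest) is already established, so O(forward_checklist).
Premises 4, 8, 9, 10 do not contribute to this derivation.
Thus O(forward_checklist), which is F(¬forward_checklist): ¬forward_checklist is forbidden.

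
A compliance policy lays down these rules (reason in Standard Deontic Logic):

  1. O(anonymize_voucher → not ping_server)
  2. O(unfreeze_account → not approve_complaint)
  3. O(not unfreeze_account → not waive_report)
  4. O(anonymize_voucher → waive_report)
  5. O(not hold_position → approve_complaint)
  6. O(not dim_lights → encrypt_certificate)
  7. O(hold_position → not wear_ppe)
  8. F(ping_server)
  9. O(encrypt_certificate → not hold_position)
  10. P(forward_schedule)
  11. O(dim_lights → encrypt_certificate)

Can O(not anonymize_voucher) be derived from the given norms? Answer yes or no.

Yes

By case analysis on dim_lights: premise 11 gives O(dim_lights → encrypt_certificate) and premise 6 gives O(not dim_lights → encrypt_certificate), so O(encrypt_certificate) either way.
From O(encrypt_certificate) and premise 9, O(encrypt_certificate → not hold_position), we obtain O(not hold_position).
With premise 5, O(not hold_position → approve_complaint), the K-axiom yields O(approve_complaint).
Premise 2 is O(unfreeze_account → not approve_complaint); contrapositively O(approve_complaint → not unfreeze_account). Since O(approve_complaint) holds, K gives O(not unfreeze_account).
With premise 3, O(not unfreeze_account → not waive_report), the K-axiom yields O(not waive_report).
Premise 4 is O(anonymize_voucher → waive_report); contrapositively O(not waive_report → not anonymize_voucher). Since O(not waive_report) holds, K gives O(not anonymize_voucher).
Premises 1, 7, 8, 10 do not contribute to this derivation.
So O(not anonymize_voucher) follows.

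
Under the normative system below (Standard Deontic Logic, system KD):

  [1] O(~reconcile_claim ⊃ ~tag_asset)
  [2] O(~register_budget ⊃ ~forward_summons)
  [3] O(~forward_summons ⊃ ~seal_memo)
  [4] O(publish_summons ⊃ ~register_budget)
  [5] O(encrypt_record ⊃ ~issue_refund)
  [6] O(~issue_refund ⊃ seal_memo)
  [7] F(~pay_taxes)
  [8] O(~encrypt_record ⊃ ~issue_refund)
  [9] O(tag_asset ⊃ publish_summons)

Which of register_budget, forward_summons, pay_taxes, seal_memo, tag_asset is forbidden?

tag_asset

Premises 5 and 8 are O(encrypt_record ⊃ ~issue_refund) and O(~encrypt_record ⊃ ~issue_refund); every ideal world satisfies encrypt_record or ~encrypt_record, so in either case ~issue_refund holds — hence O(~issue_refund).
Premise 6 is O(~issue_refund ⊃ seal_memo); since O(~issue_refund), deontic closure gives O(seal_memo).
Premise 3, O(~forward_summons ⊃ ~seal_memo), contraposes to O(seal_memo ⊃ forward_summons); with O(seal_memo) we get O(forward_summons).
Premise 2, O(~register_budget ⊃ ~forward_summons), contraposes to O(forward_summons ⊃ register_budget); with O(forward_summons) we get O(register_budget).
The contrapositive of premise 4 (O(publish_summons ⊃ ~register_budget)) is O(register_budget ⊃ ~publish_summons), and O(register_budget) is already established, so O(~publish_summons).
The contrapositive of premise 9 (O(tag_asset ⊃ publish_summons)) is O(~publish_summons ⊃ ~tag_asset), and O(~publish_summons) is already established, so O(~tag_asset).
So O(~tag_asset) holds, i.e. tag_asset is forbidden. None of the other listed options is forbidden under the premises.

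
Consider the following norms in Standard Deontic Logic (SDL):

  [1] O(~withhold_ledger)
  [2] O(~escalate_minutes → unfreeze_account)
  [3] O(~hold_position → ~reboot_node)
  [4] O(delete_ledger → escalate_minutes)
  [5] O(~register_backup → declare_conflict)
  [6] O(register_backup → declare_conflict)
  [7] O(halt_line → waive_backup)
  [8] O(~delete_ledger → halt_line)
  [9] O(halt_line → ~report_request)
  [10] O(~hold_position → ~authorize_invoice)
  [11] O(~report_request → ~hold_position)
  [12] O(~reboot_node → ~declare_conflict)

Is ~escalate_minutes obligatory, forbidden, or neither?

Forbidden

Premises 6 and 5 cover both cases: O(register_backup → declare_conflict) and O(~register_backup → declare_conflict). Since register_backup ∨ ~register_backup is a tautology, O(declare_conflict) follows.
The contrapositive of premise 12 (O(~reboot_node → ~declare_conflict)) is O(declare_conflict → reboot_node), and O(declare_conflict) is already established, so O(reboot_node).
The contrapositive of premise 3 (O(~hold_position → ~reboot_node)) is O(reboot_node → hold_position), and O(reboot_node) is already established, so O(hold_position).
Premise 11, O(~report_request → ~hold_position), contraposes to O(hold_position → report_request); with O(hold_position) we get O(report_request).
Premise 9, O(halt_line → ~report_request), contraposes to O(report_request → ~halt_line); with O(report_request) we get O(~halt_line).
Premise 8, O(~delete_ledger → halt_line), contraposes to O(~halt_line → delete_ledger); with O(~halt_line) we get O(delete_ledger).
From O(delete_ledger) and premise 4, O(delete_ledger → escalate_minutes), we obtain O(escalate_minutes).
Premises 1, 2, 7, 10 do not contribute to this derivation.
Thus O(escalate_minutes), which is F(~escalate_minutes): ~escalate_minutes is forbidden.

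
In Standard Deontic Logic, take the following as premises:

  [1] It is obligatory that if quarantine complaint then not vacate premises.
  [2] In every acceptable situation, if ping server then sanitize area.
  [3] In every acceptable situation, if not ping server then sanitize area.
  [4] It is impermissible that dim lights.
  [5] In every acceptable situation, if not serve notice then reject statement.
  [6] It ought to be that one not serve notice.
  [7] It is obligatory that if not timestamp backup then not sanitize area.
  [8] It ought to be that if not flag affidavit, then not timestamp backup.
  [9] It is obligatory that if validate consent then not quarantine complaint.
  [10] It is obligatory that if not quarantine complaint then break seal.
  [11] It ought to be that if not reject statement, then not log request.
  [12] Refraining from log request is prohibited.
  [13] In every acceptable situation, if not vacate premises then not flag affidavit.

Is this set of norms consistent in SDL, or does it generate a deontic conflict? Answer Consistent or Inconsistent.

Consistent

Premise 11 is O(¬reject_statement → ¬log_request), but O(¬reject_statement) is not derivable from the premises, so it does not yield O(¬log_request).
So O(¬log_request) is not derivable, and the apparent clash with O(log_request) does not arise.
A world satisfying every obligation exists (e.g. break_seal=true, dim_lights=false, flag_affidavit=true, log_request=true, ping_server=false, quarantine_complaint=false, reject_statement=true, sanitize_area=true, serve_notice=false, timestamp_backup=true, vacate_premises=true, validate_consent=false); no atom is both obligatory and forbidden, so the set is consistent.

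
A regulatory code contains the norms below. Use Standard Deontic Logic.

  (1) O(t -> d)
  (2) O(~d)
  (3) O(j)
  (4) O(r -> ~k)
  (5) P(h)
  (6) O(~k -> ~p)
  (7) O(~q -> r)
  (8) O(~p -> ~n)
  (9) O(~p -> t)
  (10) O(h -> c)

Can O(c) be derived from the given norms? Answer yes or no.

No

Premise 10 is O(h -> c), but O(h) is not derivable from the premises (the permission P(h) asserts only ~O(~h), not O(h)), so it does not yield O(c).
No other premise forces O(c). An ideal world satisfying every premise can still have c false, so O(c) is not derivable.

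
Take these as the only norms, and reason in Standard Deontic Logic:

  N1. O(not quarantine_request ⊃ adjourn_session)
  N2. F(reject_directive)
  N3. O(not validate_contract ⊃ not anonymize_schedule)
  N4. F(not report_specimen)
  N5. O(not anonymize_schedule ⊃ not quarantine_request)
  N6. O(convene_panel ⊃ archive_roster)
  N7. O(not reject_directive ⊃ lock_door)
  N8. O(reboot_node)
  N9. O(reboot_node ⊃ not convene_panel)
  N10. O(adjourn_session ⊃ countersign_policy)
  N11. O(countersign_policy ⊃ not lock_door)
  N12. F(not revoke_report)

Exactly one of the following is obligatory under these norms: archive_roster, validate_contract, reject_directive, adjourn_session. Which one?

Premise 2, F(reject_directive), is equivalent to O(not reject_directive).
Premise 7 is O(not reject_directive ⊃ lock_door); since O(not reject_directive), deontic closure gives O(lock_door).
Premise 11 is O(countersign_policy ⊃ not lock_door); contrapositively O(lock_door ⊃ not countersign_policy). Since O(lock_door) holds, K gives O(not countersign_policy).
The contrapositive of premise 10 (O(adjourn_session ⊃ countersign_policy)) is O(not countersign_policy ⊃ not adjourn_session), and O(not countersign_policy) is already established, so O(not adjourn_session).
The contrapositive of premise 1 (O(not quarantine_request ⊃ adjourn_session)) is O(not adjourn_session ⊃ quarantine_request), and O(not adjourn_session) is already established, so O(quarantine_request).
Premise 5 is O(not anonymize_schedule ⊃ not quarantine_request); contrapositively O(quarantine_request ⊃ anonymize_schedule). Since O(quarantine_request) holds, K gives O(anonymize_schedule).
The contrapositive of premise 3 (O(not validate_contract ⊃ not anonymize_schedule)) is O(anonymize_schedule ⊃ validate_contract), and O(anonymize_schedule) is already established, so O(validate_contract).
So O(validate_contract) holds — validate_contract is obligatory. None of the other listed options is made obligatory by any chain of premises.

validate_contract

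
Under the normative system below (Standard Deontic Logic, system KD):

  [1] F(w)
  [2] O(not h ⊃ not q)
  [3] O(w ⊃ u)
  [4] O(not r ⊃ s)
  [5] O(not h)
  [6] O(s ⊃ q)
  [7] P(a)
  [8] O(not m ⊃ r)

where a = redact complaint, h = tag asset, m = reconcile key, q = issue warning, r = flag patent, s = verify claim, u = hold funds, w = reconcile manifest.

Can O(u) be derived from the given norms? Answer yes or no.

No

Premise 3 is O(w ⊃ u), but O(w) is not derivable from the premises, so it does not yield O(u).
No other premise forces O(u). An ideal world satisfying every premise can still have u false, so O(u) is not derivable.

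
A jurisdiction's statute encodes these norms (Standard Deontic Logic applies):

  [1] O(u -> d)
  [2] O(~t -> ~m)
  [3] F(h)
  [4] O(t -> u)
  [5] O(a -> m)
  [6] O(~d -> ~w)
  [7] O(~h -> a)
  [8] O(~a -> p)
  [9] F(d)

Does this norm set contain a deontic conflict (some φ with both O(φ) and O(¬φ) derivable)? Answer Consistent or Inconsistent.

F(h) at premise 3 means O(~h).
Premise 7 is O(~h -> a); since O(~h), deontic closure gives O(a).
Applying K to premise 5 (O(a -> m)) and O(a) yields O(m).
The contrapositive of premise 2 (O(~t -> ~m)) is O(m -> t), and O(m) is already established, so O(t).
With premise 4, O(t -> u), the K-axiom yields O(u).
With premise 1, O(u -> d), the K-axiom yields O(d).
However, F(d) at premise 9 amounts to O(~d).
We now have both O(d) and O(~d) — d is simultaneously obligatory and forbidden, violating the D-axiom.

Inconsistent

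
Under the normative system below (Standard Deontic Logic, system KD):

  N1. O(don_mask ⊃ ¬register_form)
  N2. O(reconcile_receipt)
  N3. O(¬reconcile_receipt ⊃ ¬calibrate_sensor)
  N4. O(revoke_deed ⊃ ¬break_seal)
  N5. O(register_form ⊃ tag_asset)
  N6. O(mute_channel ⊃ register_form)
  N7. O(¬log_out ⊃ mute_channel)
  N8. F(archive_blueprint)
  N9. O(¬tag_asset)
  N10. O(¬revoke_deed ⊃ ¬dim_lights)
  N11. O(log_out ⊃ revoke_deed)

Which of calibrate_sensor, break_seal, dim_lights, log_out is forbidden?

break_seal

Premise 9 gives O(¬tag_asset).
Premise 5, O(register_form ⊃ tag_asset), contraposes to O(¬tag_asset ⊃ ¬register_form); with O(¬tag_asset) we get O(¬register_form).
Premise 6 is O(mute_channel ⊃ register_form); contrapositively O(¬register_form ⊃ ¬mute_channel). Since O(¬register_form) holds, K gives O(¬mute_channel).
Premise 7 is O(¬log_out ⊃ mute_channel); contrapositively O(¬mute_channel ⊃ log_out). Since O(¬mute_channel) holds, K gives O(log_out).
With premise 11, O(log_out ⊃ revoke_deed), the K-axiom yields O(revoke_deed).
From O(revoke_deed) and premise 4, O(revoke_deed ⊃ ¬break_seal), we obtain O(¬break_seal).
So O(¬break_seal) holds, i.e. break_seal is forbidden. None of the other listed options is forbidden under the premises.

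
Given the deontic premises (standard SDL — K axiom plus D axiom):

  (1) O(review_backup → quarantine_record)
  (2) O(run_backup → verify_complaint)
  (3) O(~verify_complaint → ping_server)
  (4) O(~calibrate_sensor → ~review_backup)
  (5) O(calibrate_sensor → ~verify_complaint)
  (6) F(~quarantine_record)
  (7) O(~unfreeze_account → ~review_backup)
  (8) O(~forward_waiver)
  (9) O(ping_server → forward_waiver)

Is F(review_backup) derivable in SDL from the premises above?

From premise 8 we have O(~forward_waiver).
Premise 9 is O(ping_server → forward_waiver); contrapositively O(~forward_waiver → ~ping_server). Since O(~forward_waiver) holds, K gives O(~ping_server).
Premise 3 is O(~verify_complaint → ping_server); contrapositively O(~ping_server → verify_complaint). Since O(~ping_server) holds, K gives O(verify_complaint).
Premise 5, O(calibrate_sensor → ~verify_complaint), contraposes to O(verify_complaint → ~calibrate_sensor); with O(verify_complaint) we get O(~calibrate_sensor).
Applying K to premise 4 (O(~calibrate_sensor → ~review_backup)) and O(~calibrate_sensor) yields O(~review_backup).
Premises 1, 2, 6, 7 do not contribute to this derivation.
So O(~review_backup) holds, i.e. F(review_backup). The claim follows.

Yes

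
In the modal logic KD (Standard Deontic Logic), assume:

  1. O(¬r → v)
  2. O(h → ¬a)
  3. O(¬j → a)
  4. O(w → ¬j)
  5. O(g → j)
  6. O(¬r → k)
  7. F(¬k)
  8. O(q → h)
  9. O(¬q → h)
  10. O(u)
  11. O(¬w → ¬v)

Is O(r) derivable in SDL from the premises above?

Yes

Premises 9 and 8 are O(¬q → h) and O(q → h); every ideal world satisfies ¬q or q, so in either case h holds — hence O(h).
Premise 2 is O(h → ¬a); since O(h), deontic closure gives O(¬a).
Premise 3 is O(¬j → a); contrapositively O(¬a → j). Since O(¬a) holds, K gives O(j).
The contrapositive of premise 4 (O(w → ¬j)) is O(j → ¬w), and O(j) is already established, so O(¬w).
From O(¬w) and premise 11, O(¬w → ¬v), we obtain O(¬v).
The contrapositive of premise 1 (O(¬r → v)) is O(¬v → r), and O(¬v) is already established, so O(r).
Premises 5, 6, 7, 10 do not contribute to this derivation.
So O(r) follows.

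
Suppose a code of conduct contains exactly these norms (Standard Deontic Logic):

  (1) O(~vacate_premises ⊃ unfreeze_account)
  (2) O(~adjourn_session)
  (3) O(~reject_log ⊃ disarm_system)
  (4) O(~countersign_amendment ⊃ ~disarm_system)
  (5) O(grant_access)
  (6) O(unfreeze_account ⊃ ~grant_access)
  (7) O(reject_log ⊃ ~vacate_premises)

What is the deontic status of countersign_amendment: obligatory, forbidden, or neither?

Obligatory

From premise 5 we have O(grant_access).
Premise 6, O(unfreeze_account ⊃ ~grant_access), contraposes to O(grant_access ⊃ ~unfreeze_account); with O(grant_access) we get O(~unfreeze_account).
Premise 1 is O(~vacate_premises ⊃ unfreeze_account); contrapositively O(~unfreeze_account ⊃ vacate_premises). Since O(~unfreeze_account) holds, K gives O(vacate_premises).
The contrapositive of premise 7 (O(reject_log ⊃ ~vacate_premises)) is O(vacate_premises ⊃ ~reject_log), and O(vacate_premises) is already established, so O(~reject_log).
Premise 3 is O(~reject_log ⊃ disarm_system); since O(~reject_log), deontic closure gives O(disarm_system).
Premise 4 is O(~countersign_amendment ⊃ ~disarm_system); contrapositively O(disarm_system ⊃ countersign_amendment). Since O(disarm_system) holds, K gives O(countersign_amendment).
Premise 2 does not contribute to this derivation.
Hence countersign_amendment is obligatory.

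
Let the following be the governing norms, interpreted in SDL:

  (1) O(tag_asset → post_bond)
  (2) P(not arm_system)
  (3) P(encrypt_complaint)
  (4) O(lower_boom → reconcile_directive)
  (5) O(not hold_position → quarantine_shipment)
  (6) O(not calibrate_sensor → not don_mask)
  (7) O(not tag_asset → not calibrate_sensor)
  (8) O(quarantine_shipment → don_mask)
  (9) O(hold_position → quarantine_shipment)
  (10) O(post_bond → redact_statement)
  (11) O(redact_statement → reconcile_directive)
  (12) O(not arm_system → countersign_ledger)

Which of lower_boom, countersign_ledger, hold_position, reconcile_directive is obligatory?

Premises 5 and 9 are O(not hold_position → quarantine_shipment) and O(hold_position → quarantine_shipment); every ideal world satisfies not hold_position or hold_position, so in either case quarantine_shipment holds — hence O(quarantine_shipment).
Applying K to premise 8 (O(quarantine_shipment → don_mask)) and O(quarantine_shipment) yields O(don_mask).
Premise 6 is O(not calibrate_sensor → not don_mask); contrapositively O(don_mask → calibrate_sensor). Since O(don_mask) holds, K gives O(calibrate_sensor).
The contrapositive of premise 7 (O(not tag_asset → not calibrate_sensor)) is O(calibrate_sensor → tag_asset), and O(calibrate_sensor) is already established, so O(tag_asset).
With premise 1, O(tag_asset → post_bond), the K-axiom yields O(post_bond).
Premise 10 is O(post_bond → redact_statement); since O(post_bond), deontic closure gives O(redact_statement).
Premise 11 is O(redact_statement → reconcile_directive); since O(redact_statement), deontic closure gives O(reconcile_directive).
So O(reconcile_directive) holds — reconcile_directive is obligatory. None of the other listed options is made obligatory by any chain of premises.

reconcile_directive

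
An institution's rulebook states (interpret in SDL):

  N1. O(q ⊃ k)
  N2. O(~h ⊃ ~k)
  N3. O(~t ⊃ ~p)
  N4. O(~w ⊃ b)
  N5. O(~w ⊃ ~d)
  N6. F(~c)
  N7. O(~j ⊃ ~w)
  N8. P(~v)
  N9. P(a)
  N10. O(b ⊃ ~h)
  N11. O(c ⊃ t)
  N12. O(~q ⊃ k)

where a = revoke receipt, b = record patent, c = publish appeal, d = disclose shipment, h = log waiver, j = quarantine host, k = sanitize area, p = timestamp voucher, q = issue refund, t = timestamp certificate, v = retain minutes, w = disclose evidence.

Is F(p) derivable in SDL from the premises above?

Premise 3 is O(~t ⊃ ~p), but O(~t) is not derivable from the premises, so it does not yield O(~p).
No other premise forces O(~p). An ideal world satisfying every premise can still have p true, so F(p) is not derivable.

No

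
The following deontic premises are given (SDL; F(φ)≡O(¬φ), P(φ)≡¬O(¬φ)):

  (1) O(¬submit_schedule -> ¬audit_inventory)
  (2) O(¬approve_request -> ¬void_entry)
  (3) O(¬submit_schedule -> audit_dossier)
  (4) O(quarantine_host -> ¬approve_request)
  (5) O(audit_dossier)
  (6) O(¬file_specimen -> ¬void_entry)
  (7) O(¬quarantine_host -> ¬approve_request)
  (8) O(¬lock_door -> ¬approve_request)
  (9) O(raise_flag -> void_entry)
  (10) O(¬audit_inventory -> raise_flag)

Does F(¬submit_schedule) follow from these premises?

Yes

Premises 7 and 4 are O(¬quarantine_host -> ¬approve_request) and O(quarantine_host -> ¬approve_request); every ideal world satisfies ¬quarantine_host or quarantine_host, so in either case ¬approve_request holds — hence O(¬approve_request).
Premise 2 is O(¬approve_request -> ¬void_entry); since O(¬approve_request), deontic closure gives O(¬void_entry).
Premise 9 is O(raise_flag -> void_entry); contrapositively O(¬void_entry -> ¬raise_flag). Since O(¬void_entry) holds, K gives O(¬raise_flag).
Premise 10, O(¬audit_inventory -> raise_flag), contraposes to O(¬raise_flag -> audit_inventory); with O(¬raise_flag) we get O(audit_inventory).
Premise 1, O(¬submit_schedule -> ¬audit_inventory), contraposes to O(audit_inventory -> submit_schedule); with O(audit_inventory) we get O(submit_schedule).
Premises 3, 5, 6, 8 do not contribute to this derivation.
So O(submit_schedule) holds, i.e. F(¬submit_schedule). The claim follows.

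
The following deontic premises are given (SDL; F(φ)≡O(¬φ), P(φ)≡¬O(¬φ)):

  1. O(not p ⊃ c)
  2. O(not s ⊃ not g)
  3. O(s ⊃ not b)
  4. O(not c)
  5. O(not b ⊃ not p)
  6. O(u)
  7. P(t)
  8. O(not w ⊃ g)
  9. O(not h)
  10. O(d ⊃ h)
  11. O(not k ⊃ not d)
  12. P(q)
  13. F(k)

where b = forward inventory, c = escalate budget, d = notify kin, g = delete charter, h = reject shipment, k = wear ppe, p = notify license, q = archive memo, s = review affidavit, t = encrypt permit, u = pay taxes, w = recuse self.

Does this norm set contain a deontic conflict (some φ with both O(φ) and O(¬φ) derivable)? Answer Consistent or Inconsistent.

Consistent

Premise 10 is O(d ⊃ h), but O(d) is not derivable from the premises, so it does not yield O(h).
So O(h) is not derivable, and the apparent clash with O(not h) does not arise.
A world satisfying every obligation exists (e.g. b=true, c=false, d=false, g=false, h=false, k=false, p=true, q=false, s=false, t=false, u=true, w=true); no atom is both obligatory and forbidden, so the set is consistent.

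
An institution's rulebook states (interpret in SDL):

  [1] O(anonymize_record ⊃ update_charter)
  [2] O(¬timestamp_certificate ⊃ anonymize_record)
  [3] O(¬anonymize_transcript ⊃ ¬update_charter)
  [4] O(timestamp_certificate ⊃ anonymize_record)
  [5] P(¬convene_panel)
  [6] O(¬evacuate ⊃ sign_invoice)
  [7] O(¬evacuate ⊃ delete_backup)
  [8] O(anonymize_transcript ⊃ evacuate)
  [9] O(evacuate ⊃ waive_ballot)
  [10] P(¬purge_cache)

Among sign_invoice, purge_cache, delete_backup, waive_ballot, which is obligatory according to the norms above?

waive_ballot

Premises 4 and 2 are O(timestamp_certificate ⊃ anonymize_record) and O(¬timestamp_certificate ⊃ anonymize_record); every ideal world satisfies timestamp_certificate or ¬timestamp_certificate, so in either case anonymize_record holds — hence O(anonymize_record).
Applying K to premise 1 (O(anonymize_record ⊃ update_charter)) and O(anonymize_record) yields O(update_charter).
The contrapositive of premise 3 (O(¬anonymize_transcript ⊃ ¬update_charter)) is O(update_charter ⊃ anonymize_transcript), and O(update_charter) is already established, so O(anonymize_transcript).
From O(anonymize_transcript) and premise 8, O(anonymize_transcript ⊃ evacuate), we obtain O(evacuate).
From O(evacuate) and premise 9, O(evacuate ⊃ waive_ballot), we obtain O(waive_ballot).
So O(waive_ballot) holds — waive_ballot is obligatory. None of the other listed options is made obligatory by any chain of premises.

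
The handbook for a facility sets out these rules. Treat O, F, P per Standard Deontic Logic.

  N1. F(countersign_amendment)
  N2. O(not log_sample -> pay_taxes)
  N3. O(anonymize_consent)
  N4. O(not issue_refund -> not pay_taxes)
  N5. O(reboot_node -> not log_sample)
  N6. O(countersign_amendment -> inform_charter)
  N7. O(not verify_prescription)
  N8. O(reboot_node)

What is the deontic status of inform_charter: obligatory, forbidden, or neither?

Premise 6 is O(countersign_amendment -> inform_charter), but O(countersign_amendment) is not derivable from the premises, so it does not yield O(inform_charter).
No premise or chain of K-axiom applications forces O(inform_charter), and none forces O(not inform_charter). So inform_charter is neither obligatory nor forbidden under these norms.

Neither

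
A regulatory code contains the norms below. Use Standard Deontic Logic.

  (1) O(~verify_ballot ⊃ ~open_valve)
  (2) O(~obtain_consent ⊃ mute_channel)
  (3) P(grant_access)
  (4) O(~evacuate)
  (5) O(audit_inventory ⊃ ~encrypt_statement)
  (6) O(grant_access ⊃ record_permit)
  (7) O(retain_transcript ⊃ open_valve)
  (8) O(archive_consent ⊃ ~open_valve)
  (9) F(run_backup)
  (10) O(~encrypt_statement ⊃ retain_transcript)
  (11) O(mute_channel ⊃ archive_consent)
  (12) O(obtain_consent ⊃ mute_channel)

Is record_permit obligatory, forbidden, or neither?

Premise 6 is O(grant_access ⊃ record_permit), but O(grant_access) is not derivable from the premises (the permission P(grant_access) asserts only ~O(~grant_access), not O(grant_access)), so it does not yield O(record_permit).
No premise or chain of K-axiom applications forces O(record_permit), and none forces O(~record_permit). So record_permit is neither obligatory nor forbidden under these norms.

Neither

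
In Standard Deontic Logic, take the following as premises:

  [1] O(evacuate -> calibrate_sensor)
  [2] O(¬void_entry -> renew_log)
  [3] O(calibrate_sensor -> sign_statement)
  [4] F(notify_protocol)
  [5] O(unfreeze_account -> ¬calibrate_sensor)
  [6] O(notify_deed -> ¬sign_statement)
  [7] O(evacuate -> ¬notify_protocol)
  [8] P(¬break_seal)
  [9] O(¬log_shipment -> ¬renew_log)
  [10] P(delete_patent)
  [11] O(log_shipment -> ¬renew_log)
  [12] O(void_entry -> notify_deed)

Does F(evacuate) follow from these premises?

Yes

By case analysis on log_shipment: premise 11 gives O(log_shipment -> ¬renew_log) and premise 9 gives O(¬log_shipment -> ¬renew_log), so O(¬renew_log) either way.
Premise 2, O(¬void_entry -> renew_log), contraposes to O(¬renew_log -> void_entry); with O(¬renew_log) we get O(void_entry).
From O(void_entry) and premise 12, O(void_entry -> notify_deed), we obtain O(notify_deed).
Premise 6 is O(notify_deed -> ¬sign_statement); since O(notify_deed), deontic closure gives O(¬sign_statement).
Premise 3 is O(calibrate_sensor -> sign_statement); contrapositively O(¬sign_statement -> ¬calibrate_sensor). Since O(¬sign_statement) holds, K gives O(¬calibrate_sensor).
Premise 1 is O(evacuate -> calibrate_sensor); contrapositively O(¬calibrate_sensor -> ¬evacuate). Since O(¬calibrate_sensor) holds, K gives O(¬evacuate).
Premises 4, 5, 7, 8, 10 do not contribute to this derivation.
So O(¬evacuate) holds, i.e. F(evacuate). The claim follows.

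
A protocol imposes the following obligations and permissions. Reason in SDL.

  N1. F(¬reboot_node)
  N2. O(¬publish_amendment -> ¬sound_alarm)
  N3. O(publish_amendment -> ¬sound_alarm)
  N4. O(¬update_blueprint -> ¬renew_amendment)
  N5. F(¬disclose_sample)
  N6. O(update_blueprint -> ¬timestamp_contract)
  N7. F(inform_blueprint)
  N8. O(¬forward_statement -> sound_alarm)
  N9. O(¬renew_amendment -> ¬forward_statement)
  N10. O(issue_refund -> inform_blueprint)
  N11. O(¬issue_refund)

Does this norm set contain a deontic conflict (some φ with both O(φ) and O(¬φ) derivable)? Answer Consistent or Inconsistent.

Consistent

Premise 10 is O(issue_refund -> inform_blueprint), but O(issue_refund) is not derivable from the premises, so it does not yield O(inform_blueprint).
So O(inform_blueprint) is not derivable, and the apparent clash with O(¬inform_blueprint) does not arise.
A world satisfying every obligation exists (e.g. disclose_sample=true, forward_statement=true, inform_blueprint=false, issue_refund=false, publish_amendment=false, reboot_node=true, renew_amendment=true, sound_alarm=false, timestamp_contract=false, update_blueprint=true); no atom is both obligatory and forbidden, so the set is consistent.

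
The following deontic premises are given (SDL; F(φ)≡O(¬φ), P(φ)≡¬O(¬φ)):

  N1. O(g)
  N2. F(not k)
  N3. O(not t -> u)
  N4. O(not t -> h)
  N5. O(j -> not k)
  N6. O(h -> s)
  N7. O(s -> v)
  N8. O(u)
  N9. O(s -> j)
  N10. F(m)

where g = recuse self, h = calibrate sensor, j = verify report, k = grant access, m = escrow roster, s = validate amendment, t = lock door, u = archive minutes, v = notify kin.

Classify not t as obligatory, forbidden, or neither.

Premise 2 is F(not k), i.e. O(k).
Premise 5 is O(j -> not k); contrapositively O(k -> not j). Since O(k) holds, K gives O(not j).
Premise 9, O(s -> j), contraposes to O(not j -> not s); with O(not j) we get O(not s).
The contrapositive of premise 6 (O(h -> s)) is O(not s -> not h), and O(not s) is already established, so O(not h).
Premise 4, O(not t -> h), contraposes to O(not h -> t); with O(not h) we get O(t).
Premises 1, 3, 7, 8, 10 do not contribute to this derivation.
Thus O(t), which is F(not t): not t is forbidden.

Forbidden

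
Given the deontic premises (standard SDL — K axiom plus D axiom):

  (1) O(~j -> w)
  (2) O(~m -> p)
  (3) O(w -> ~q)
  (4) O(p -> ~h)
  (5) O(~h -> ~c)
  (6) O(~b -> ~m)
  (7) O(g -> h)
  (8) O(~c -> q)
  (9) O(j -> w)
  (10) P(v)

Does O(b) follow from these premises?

Yes

Premises 1 and 9 are O(~j -> w) and O(j -> w); every ideal world satisfies ~j or j, so in either case w holds — hence O(w).
From O(w) and premise 3, O(w -> ~q), we obtain O(~q).
The contrapositive of premise 8 (O(~c -> q)) is O(~q -> c), and O(~q) is already established, so O(c).
Premise 5 is O(~h -> ~c); contrapositively O(c -> h). Since O(c) holds, K gives O(h).
The contrapositive of premise 4 (O(p -> ~h)) is O(h -> ~p), and O(h) is already established, so O(~p).
Premise 2, O(~m -> p), contraposes to O(~p -> m); with O(~p) we get O(m).
Premise 6 is O(~b -> ~m); contrapositively O(m -> b). Since O(m) holds, K gives O(b).
Premises 7, 10 do not contribute to this derivation.
So O(b) follows.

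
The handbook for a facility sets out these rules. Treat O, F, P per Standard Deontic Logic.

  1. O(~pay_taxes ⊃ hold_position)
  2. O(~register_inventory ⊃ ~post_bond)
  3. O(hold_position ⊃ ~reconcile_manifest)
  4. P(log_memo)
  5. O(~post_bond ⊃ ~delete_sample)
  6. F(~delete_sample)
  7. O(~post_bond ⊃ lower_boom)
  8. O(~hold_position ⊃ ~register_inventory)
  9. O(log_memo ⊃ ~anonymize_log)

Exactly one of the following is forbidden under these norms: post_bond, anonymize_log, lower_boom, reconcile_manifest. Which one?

reconcile_manifest

F(~delete_sample) at premise 6 means O(delete_sample).
Premise 5, O(~post_bond ⊃ ~delete_sample), contraposes to O(delete_sample ⊃ post_bond); with O(delete_sample) we get O(post_bond).
The contrapositive of premise 2 (O(~register_inventory ⊃ ~post_bond)) is O(post_bond ⊃ register_inventory), and O(post_bond) is already established, so O(register_inventory).
Premise 8 is O(~hold_position ⊃ ~register_inventory); contrapositively O(register_inventory ⊃ hold_position). Since O(register_inventory) holds, K gives O(hold_position).
With premise 3, O(hold_position ⊃ ~reconcile_manifest), the K-axiom yields O(~reconcile_manifest).
So O(~reconcile_manifest) holds, i.e. reconcile_manifest is forbidden. None of the other listed options is forbidden under the premises.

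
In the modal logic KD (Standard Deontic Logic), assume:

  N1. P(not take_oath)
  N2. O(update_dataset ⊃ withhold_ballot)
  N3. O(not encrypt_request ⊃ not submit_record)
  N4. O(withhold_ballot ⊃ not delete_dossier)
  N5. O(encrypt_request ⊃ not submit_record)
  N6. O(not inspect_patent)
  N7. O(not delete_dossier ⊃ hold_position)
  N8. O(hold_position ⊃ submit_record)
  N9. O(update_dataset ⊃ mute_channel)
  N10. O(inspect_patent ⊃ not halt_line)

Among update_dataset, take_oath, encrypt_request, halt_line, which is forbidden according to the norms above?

update_dataset

Premises 3 and 5 cover both cases: O(not encrypt_request ⊃ not submit_record) and O(encrypt_request ⊃ not submit_record). Since not encrypt_request ∨ encrypt_request is a tautology, O(not submit_record) follows.
Premise 8, O(hold_position ⊃ submit_record), contraposes to O(not submit_record ⊃ not hold_position); with O(not submit_record) we get O(not hold_position).
Premise 7, O(not delete_dossier ⊃ hold_position), contraposes to O(not hold_position ⊃ delete_dossier); with O(not hold_position) we get O(delete_dossier).
Premise 4, O(withhold_ballot ⊃ not delete_dossier), contraposes to O(delete_dossier ⊃ not withhold_ballot); with O(delete_dossier) we get O(not withhold_ballot).
Premise 2 is O(update_dataset ⊃ withhold_ballot); contrapositively O(not withhold_ballot ⊃ not update_dataset). Since O(not withhold_ballot) holds, K gives O(not update_dataset).
So O(not update_dataset) holds, i.e. update_dataset is forbidden. None of the other listed options is forbidden under the premises.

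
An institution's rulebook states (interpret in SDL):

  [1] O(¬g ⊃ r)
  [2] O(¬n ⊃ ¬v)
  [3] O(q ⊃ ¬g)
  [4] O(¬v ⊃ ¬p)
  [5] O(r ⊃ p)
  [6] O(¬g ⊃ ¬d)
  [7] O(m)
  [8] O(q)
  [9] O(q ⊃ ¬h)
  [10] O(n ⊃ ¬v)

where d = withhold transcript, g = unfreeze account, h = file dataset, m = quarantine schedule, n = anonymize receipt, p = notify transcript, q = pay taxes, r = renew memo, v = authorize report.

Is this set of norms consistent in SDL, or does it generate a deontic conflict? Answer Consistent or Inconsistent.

Premises 2 and 10 cover both cases: O(¬n ⊃ ¬v) and O(n ⊃ ¬v). Since ¬n ∨ n is a tautology, O(¬v) follows.
Applying K to premise 4 (O(¬v ⊃ ¬p)) and O(¬v) yields O(¬p).
Premise 5 is O(r ⊃ p); contrapositively O(¬p ⊃ ¬r). Since O(¬p) holds, K gives O(¬r).
Premise 1, O(¬g ⊃ r), contraposes to O(¬r ⊃ g); with O(¬r) we get O(g).
Premise 3 is O(q ⊃ ¬g); contrapositively O(g ⊃ ¬q). Since O(g) holds, K gives O(¬q).
But premise 8 directly asserts O(q).
We now have both O(¬q) and O(q) — q is simultaneously obligatory and forbidden, violating the D-axiom.

Inconsistent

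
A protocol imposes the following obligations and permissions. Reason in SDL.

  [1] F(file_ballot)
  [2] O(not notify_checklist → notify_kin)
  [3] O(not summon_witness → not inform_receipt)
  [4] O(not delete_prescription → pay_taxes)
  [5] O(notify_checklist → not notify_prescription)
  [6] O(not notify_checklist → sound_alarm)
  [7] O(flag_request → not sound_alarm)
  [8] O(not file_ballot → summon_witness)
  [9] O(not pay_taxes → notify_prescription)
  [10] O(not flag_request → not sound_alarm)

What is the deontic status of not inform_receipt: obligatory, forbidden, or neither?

Neither

Premise 3 is O(not summon_witness → not inform_receipt), but O(not summon_witness) is not derivable from the premises, so it does not yield O(not inform_receipt).
No premise or chain of K-axiom applications forces O(not inform_receipt), and none forces O(inform_receipt). So not inform_receipt is neither obligatory nor forbidden under these norms.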